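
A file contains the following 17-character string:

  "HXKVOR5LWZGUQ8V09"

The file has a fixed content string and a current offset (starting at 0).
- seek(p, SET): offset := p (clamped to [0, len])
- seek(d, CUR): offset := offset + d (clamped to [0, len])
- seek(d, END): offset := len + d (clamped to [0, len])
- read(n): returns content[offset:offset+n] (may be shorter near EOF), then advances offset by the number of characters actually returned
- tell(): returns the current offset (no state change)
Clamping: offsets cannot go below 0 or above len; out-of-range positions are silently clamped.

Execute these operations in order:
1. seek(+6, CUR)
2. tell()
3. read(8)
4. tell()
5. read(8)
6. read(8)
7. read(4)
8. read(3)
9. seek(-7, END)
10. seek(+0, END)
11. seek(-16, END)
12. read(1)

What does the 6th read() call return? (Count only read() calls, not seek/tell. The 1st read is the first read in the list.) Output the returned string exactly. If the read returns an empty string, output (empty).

Answer: X

Derivation:
After 1 (seek(+6, CUR)): offset=6
After 2 (tell()): offset=6
After 3 (read(8)): returned '5LWZGUQ8', offset=14
After 4 (tell()): offset=14
After 5 (read(8)): returned 'V09', offset=17
After 6 (read(8)): returned '', offset=17
After 7 (read(4)): returned '', offset=17
After 8 (read(3)): returned '', offset=17
After 9 (seek(-7, END)): offset=10
After 10 (seek(+0, END)): offset=17
After 11 (seek(-16, END)): offset=1
After 12 (read(1)): returned 'X', offset=2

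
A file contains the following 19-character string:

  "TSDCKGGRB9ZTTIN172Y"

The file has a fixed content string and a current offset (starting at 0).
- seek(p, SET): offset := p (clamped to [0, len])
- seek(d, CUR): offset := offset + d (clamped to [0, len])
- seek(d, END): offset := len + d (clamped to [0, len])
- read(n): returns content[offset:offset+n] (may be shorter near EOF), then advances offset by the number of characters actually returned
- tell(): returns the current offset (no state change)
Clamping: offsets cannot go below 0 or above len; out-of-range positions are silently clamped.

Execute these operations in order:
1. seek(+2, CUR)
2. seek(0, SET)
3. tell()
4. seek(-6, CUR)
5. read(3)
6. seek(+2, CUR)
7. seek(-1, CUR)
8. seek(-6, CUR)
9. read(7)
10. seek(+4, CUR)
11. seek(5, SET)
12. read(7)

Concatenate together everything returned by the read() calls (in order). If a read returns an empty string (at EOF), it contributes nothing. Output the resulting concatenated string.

Answer: TSDTSDCKGGGGRB9ZT

Derivation:
After 1 (seek(+2, CUR)): offset=2
After 2 (seek(0, SET)): offset=0
After 3 (tell()): offset=0
After 4 (seek(-6, CUR)): offset=0
After 5 (read(3)): returned 'TSD', offset=3
After 6 (seek(+2, CUR)): offset=5
After 7 (seek(-1, CUR)): offset=4
After 8 (seek(-6, CUR)): offset=0
After 9 (read(7)): returned 'TSDCKGG', offset=7
After 10 (seek(+4, CUR)): offset=11
After 11 (seek(5, SET)): offset=5
After 12 (read(7)): returned 'GGRB9ZT', offset=12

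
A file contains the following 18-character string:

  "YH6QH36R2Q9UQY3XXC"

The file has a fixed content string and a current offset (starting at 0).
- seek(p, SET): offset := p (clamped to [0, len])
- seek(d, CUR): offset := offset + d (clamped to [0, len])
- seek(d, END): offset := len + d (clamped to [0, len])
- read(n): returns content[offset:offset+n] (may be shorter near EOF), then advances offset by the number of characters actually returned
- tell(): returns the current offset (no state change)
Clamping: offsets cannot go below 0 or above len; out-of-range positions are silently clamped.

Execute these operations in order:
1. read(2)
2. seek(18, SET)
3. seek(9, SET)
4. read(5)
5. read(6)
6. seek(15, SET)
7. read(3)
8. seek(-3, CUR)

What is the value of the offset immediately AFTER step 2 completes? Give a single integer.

Answer: 18

Derivation:
After 1 (read(2)): returned 'YH', offset=2
After 2 (seek(18, SET)): offset=18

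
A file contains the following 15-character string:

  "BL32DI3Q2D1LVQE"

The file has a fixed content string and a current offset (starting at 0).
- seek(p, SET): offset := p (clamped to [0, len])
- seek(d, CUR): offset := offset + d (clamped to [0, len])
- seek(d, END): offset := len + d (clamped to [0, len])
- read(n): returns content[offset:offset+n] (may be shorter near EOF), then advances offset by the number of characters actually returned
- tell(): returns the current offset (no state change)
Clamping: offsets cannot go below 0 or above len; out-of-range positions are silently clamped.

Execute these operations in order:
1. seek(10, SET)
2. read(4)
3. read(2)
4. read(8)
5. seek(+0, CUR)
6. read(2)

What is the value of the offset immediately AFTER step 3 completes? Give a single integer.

After 1 (seek(10, SET)): offset=10
After 2 (read(4)): returned '1LVQ', offset=14
After 3 (read(2)): returned 'E', offset=15

Answer: 15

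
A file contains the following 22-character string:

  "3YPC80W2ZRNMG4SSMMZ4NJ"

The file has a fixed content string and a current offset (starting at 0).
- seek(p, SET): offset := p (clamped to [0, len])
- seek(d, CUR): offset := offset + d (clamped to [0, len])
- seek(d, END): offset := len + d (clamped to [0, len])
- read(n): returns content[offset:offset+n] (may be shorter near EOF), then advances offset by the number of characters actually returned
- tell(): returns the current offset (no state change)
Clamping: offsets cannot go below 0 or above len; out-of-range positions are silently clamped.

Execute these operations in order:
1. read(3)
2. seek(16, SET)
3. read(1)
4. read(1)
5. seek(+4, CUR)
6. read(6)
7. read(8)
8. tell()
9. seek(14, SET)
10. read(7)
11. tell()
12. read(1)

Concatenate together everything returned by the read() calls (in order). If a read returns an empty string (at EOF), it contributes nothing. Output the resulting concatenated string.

Answer: 3YPMMSSMMZ4NJ

Derivation:
After 1 (read(3)): returned '3YP', offset=3
After 2 (seek(16, SET)): offset=16
After 3 (read(1)): returned 'M', offset=17
After 4 (read(1)): returned 'M', offset=18
After 5 (seek(+4, CUR)): offset=22
After 6 (read(6)): returned '', offset=22
After 7 (read(8)): returned '', offset=22
After 8 (tell()): offset=22
After 9 (seek(14, SET)): offset=14
After 10 (read(7)): returned 'SSMMZ4N', offset=21
After 11 (tell()): offset=21
After 12 (read(1)): returned 'J', offset=22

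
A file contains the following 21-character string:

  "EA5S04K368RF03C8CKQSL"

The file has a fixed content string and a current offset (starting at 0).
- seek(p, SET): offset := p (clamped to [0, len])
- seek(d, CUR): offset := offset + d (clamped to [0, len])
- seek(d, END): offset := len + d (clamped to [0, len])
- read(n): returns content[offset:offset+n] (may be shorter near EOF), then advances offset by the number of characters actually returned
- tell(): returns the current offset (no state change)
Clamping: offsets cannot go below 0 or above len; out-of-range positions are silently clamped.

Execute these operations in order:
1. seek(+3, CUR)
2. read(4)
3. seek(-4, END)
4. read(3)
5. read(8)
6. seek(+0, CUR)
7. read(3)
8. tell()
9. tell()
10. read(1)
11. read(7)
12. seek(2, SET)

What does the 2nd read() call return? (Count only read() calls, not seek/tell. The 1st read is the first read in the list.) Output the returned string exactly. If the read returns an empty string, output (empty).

After 1 (seek(+3, CUR)): offset=3
After 2 (read(4)): returned 'S04K', offset=7
After 3 (seek(-4, END)): offset=17
After 4 (read(3)): returned 'KQS', offset=20
After 5 (read(8)): returned 'L', offset=21
After 6 (seek(+0, CUR)): offset=21
After 7 (read(3)): returned '', offset=21
After 8 (tell()): offset=21
After 9 (tell()): offset=21
After 10 (read(1)): returned '', offset=21
After 11 (read(7)): returned '', offset=21
After 12 (seek(2, SET)): offset=2

Answer: KQS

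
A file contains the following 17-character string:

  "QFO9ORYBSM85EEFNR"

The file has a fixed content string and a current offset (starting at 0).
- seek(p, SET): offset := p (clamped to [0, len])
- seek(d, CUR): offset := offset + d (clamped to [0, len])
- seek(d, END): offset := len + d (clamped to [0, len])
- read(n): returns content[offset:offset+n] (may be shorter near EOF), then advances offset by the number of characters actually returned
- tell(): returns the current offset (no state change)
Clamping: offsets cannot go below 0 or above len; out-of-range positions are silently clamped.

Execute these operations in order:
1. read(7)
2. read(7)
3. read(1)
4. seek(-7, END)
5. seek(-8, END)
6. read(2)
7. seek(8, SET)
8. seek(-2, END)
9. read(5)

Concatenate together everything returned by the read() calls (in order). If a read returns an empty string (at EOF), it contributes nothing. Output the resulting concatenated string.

After 1 (read(7)): returned 'QFO9ORY', offset=7
After 2 (read(7)): returned 'BSM85EE', offset=14
After 3 (read(1)): returned 'F', offset=15
After 4 (seek(-7, END)): offset=10
After 5 (seek(-8, END)): offset=9
After 6 (read(2)): returned 'M8', offset=11
After 7 (seek(8, SET)): offset=8
After 8 (seek(-2, END)): offset=15
After 9 (read(5)): returned 'NR', offset=17

Answer: QFO9ORYBSM85EEFM8NR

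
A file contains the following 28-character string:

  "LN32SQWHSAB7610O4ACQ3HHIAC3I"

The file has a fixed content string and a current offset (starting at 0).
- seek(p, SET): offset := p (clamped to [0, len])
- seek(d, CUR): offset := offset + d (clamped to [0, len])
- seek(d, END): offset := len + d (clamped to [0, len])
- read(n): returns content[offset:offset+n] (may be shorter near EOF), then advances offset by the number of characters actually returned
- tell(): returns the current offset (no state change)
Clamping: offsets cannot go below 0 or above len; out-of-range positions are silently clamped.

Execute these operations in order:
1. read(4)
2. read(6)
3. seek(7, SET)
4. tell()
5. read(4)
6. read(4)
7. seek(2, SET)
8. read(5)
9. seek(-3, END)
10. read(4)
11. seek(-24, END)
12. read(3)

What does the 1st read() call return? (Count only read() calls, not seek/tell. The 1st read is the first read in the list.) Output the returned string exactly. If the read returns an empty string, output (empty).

Answer: LN32

Derivation:
After 1 (read(4)): returned 'LN32', offset=4
After 2 (read(6)): returned 'SQWHSA', offset=10
After 3 (seek(7, SET)): offset=7
After 4 (tell()): offset=7
After 5 (read(4)): returned 'HSAB', offset=11
After 6 (read(4)): returned '7610', offset=15
After 7 (seek(2, SET)): offset=2
After 8 (read(5)): returned '32SQW', offset=7
After 9 (seek(-3, END)): offset=25
After 10 (read(4)): returned 'C3I', offset=28
After 11 (seek(-24, END)): offset=4
After 12 (read(3)): returned 'SQW', offset=7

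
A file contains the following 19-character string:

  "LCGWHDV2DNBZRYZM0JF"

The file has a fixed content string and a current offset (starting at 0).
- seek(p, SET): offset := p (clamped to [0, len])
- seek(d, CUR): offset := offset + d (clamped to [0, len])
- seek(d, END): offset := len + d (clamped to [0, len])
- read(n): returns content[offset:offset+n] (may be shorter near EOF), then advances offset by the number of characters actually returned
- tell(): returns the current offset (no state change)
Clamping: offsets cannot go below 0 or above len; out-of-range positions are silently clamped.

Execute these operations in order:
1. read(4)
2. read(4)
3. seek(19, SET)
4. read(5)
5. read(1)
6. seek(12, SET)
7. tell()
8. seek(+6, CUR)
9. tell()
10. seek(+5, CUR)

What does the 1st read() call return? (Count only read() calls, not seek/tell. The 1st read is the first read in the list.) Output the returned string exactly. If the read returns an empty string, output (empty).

After 1 (read(4)): returned 'LCGW', offset=4
After 2 (read(4)): returned 'HDV2', offset=8
After 3 (seek(19, SET)): offset=19
After 4 (read(5)): returned '', offset=19
After 5 (read(1)): returned '', offset=19
After 6 (seek(12, SET)): offset=12
After 7 (tell()): offset=12
After 8 (seek(+6, CUR)): offset=18
After 9 (tell()): offset=18
After 10 (seek(+5, CUR)): offset=19

Answer: LCGW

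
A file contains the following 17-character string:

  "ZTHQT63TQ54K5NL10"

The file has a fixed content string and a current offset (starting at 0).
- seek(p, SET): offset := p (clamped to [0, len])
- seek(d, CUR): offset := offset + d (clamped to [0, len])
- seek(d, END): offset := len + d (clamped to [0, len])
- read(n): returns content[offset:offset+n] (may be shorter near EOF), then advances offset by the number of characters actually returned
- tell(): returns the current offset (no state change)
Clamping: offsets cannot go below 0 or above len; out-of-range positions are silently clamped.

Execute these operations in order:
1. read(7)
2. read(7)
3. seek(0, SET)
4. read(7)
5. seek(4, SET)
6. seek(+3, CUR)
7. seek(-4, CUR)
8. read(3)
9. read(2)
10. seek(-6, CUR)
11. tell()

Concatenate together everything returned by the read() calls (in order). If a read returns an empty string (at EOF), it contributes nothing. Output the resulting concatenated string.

Answer: ZTHQT63TQ54K5NZTHQT63QT63T

Derivation:
After 1 (read(7)): returned 'ZTHQT63', offset=7
After 2 (read(7)): returned 'TQ54K5N', offset=14
After 3 (seek(0, SET)): offset=0
After 4 (read(7)): returned 'ZTHQT63', offset=7
After 5 (seek(4, SET)): offset=4
After 6 (seek(+3, CUR)): offset=7
After 7 (seek(-4, CUR)): offset=3
After 8 (read(3)): returned 'QT6', offset=6
After 9 (read(2)): returned '3T', offset=8
After 10 (seek(-6, CUR)): offset=2
After 11 (tell()): offset=2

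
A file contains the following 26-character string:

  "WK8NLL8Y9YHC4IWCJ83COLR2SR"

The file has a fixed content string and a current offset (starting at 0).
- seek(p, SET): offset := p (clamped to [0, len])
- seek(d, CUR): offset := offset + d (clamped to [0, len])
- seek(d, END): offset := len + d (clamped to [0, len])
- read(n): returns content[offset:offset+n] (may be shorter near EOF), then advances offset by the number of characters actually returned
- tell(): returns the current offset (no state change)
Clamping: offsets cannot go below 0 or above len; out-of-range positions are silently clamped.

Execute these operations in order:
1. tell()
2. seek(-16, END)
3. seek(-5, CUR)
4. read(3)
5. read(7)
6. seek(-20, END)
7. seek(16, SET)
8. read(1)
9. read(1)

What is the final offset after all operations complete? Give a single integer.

After 1 (tell()): offset=0
After 2 (seek(-16, END)): offset=10
After 3 (seek(-5, CUR)): offset=5
After 4 (read(3)): returned 'L8Y', offset=8
After 5 (read(7)): returned '9YHC4IW', offset=15
After 6 (seek(-20, END)): offset=6
After 7 (seek(16, SET)): offset=16
After 8 (read(1)): returned 'J', offset=17
After 9 (read(1)): returned '8', offset=18

Answer: 18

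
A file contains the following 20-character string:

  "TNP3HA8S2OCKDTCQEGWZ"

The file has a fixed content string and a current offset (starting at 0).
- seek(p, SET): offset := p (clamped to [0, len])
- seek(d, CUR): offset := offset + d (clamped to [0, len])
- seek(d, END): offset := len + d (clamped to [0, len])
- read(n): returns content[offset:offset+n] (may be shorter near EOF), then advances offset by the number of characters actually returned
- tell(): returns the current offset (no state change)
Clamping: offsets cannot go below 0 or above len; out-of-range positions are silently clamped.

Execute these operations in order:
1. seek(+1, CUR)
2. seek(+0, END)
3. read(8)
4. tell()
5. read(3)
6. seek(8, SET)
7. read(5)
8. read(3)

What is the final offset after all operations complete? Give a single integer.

After 1 (seek(+1, CUR)): offset=1
After 2 (seek(+0, END)): offset=20
After 3 (read(8)): returned '', offset=20
After 4 (tell()): offset=20
After 5 (read(3)): returned '', offset=20
After 6 (seek(8, SET)): offset=8
After 7 (read(5)): returned '2OCKD', offset=13
After 8 (read(3)): returned 'TCQ', offset=16

Answer: 16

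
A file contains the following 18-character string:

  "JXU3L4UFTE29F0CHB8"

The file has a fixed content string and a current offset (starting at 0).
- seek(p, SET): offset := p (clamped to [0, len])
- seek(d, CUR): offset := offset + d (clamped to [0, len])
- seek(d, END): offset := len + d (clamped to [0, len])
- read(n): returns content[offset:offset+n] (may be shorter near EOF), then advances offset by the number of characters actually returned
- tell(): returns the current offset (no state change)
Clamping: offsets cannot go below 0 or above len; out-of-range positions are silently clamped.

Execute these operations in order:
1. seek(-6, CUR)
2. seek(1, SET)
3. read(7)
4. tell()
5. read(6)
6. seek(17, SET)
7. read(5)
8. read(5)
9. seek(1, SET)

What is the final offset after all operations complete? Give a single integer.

After 1 (seek(-6, CUR)): offset=0
After 2 (seek(1, SET)): offset=1
After 3 (read(7)): returned 'XU3L4UF', offset=8
After 4 (tell()): offset=8
After 5 (read(6)): returned 'TE29F0', offset=14
After 6 (seek(17, SET)): offset=17
After 7 (read(5)): returned '8', offset=18
After 8 (read(5)): returned '', offset=18
After 9 (seek(1, SET)): offset=1

Answer: 1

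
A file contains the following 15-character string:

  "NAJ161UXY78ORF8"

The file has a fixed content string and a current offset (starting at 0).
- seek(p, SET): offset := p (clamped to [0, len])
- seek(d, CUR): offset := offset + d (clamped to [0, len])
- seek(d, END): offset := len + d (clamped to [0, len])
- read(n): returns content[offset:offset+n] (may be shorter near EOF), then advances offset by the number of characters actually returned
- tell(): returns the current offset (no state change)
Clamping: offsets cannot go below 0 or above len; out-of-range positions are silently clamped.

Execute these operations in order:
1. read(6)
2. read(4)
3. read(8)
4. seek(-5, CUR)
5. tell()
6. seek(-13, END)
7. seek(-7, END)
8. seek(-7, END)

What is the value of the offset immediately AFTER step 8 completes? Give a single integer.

After 1 (read(6)): returned 'NAJ161', offset=6
After 2 (read(4)): returned 'UXY7', offset=10
After 3 (read(8)): returned '8ORF8', offset=15
After 4 (seek(-5, CUR)): offset=10
After 5 (tell()): offset=10
After 6 (seek(-13, END)): offset=2
After 7 (seek(-7, END)): offset=8
After 8 (seek(-7, END)): offset=8

Answer: 8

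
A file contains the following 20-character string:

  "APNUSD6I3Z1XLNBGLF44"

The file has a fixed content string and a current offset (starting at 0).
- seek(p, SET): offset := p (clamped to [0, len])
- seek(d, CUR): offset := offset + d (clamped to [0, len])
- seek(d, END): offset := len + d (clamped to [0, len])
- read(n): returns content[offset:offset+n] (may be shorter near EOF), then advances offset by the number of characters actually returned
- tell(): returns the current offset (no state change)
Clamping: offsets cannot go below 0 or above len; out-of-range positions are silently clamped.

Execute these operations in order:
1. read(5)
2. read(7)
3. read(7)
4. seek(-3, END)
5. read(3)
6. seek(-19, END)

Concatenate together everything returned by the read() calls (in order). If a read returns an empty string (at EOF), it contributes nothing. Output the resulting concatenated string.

Answer: APNUSD6I3Z1XLNBGLF4F44

Derivation:
After 1 (read(5)): returned 'APNUS', offset=5
After 2 (read(7)): returned 'D6I3Z1X', offset=12
After 3 (read(7)): returned 'LNBGLF4', offset=19
After 4 (seek(-3, END)): offset=17
After 5 (read(3)): returned 'F44', offset=20
After 6 (seek(-19, END)): offset=1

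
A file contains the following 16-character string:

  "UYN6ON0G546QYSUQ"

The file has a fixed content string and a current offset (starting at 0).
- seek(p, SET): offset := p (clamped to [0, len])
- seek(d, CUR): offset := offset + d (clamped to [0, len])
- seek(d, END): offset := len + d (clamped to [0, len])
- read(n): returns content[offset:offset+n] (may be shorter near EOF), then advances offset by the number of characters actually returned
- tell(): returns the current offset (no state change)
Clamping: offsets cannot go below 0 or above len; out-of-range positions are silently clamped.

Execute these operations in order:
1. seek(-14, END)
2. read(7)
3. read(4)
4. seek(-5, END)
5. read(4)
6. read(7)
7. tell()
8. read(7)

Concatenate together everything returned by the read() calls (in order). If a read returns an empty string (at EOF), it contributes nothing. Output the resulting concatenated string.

After 1 (seek(-14, END)): offset=2
After 2 (read(7)): returned 'N6ON0G5', offset=9
After 3 (read(4)): returned '46QY', offset=13
After 4 (seek(-5, END)): offset=11
After 5 (read(4)): returned 'QYSU', offset=15
After 6 (read(7)): returned 'Q', offset=16
After 7 (tell()): offset=16
After 8 (read(7)): returned '', offset=16

Answer: N6ON0G546QYQYSUQ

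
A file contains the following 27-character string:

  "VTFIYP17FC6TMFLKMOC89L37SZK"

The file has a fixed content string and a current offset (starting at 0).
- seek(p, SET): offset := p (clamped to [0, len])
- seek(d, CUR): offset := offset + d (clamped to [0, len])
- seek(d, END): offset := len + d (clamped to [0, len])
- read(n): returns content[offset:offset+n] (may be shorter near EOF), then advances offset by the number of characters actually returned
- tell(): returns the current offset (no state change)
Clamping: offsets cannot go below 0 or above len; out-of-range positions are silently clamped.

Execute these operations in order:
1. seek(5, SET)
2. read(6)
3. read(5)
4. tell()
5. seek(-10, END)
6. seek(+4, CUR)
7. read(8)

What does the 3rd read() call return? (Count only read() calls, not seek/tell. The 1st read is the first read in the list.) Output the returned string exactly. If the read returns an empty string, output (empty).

Answer: L37SZK

Derivation:
After 1 (seek(5, SET)): offset=5
After 2 (read(6)): returned 'P17FC6', offset=11
After 3 (read(5)): returned 'TMFLK', offset=16
After 4 (tell()): offset=16
After 5 (seek(-10, END)): offset=17
After 6 (seek(+4, CUR)): offset=21
After 7 (read(8)): returned 'L37SZK', offset=27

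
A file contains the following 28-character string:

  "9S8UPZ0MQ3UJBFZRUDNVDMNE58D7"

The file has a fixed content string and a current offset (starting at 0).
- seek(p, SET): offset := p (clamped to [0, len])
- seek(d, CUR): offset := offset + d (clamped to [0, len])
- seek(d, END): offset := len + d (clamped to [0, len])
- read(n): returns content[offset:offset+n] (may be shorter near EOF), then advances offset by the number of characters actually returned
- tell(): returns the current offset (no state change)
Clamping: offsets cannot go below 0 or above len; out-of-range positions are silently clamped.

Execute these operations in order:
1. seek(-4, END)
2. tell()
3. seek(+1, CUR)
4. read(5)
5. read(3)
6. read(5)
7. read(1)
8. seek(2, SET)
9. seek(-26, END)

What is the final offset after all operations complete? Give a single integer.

After 1 (seek(-4, END)): offset=24
After 2 (tell()): offset=24
After 3 (seek(+1, CUR)): offset=25
After 4 (read(5)): returned '8D7', offset=28
After 5 (read(3)): returned '', offset=28
After 6 (read(5)): returned '', offset=28
After 7 (read(1)): returned '', offset=28
After 8 (seek(2, SET)): offset=2
After 9 (seek(-26, END)): offset=2

Answer: 2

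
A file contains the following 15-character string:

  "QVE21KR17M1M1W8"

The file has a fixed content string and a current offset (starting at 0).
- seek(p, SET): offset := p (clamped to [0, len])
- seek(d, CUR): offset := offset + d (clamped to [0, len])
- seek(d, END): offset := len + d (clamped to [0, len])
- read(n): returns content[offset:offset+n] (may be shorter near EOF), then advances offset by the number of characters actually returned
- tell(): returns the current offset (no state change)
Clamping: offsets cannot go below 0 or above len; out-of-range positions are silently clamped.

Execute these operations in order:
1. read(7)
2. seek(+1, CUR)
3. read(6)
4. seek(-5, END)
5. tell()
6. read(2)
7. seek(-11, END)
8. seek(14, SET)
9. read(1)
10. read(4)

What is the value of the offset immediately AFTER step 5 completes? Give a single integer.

Answer: 10

Derivation:
After 1 (read(7)): returned 'QVE21KR', offset=7
After 2 (seek(+1, CUR)): offset=8
After 3 (read(6)): returned '7M1M1W', offset=14
After 4 (seek(-5, END)): offset=10
After 5 (tell()): offset=10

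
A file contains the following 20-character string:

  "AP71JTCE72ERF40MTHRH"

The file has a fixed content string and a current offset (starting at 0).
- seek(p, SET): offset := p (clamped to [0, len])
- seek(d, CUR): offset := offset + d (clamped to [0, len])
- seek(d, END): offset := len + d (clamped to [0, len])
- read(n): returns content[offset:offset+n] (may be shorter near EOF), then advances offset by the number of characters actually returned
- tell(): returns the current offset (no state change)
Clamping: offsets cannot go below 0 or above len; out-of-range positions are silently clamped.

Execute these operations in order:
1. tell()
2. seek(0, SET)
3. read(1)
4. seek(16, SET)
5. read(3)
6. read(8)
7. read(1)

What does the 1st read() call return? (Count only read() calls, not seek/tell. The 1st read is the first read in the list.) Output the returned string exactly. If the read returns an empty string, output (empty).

Answer: A

Derivation:
After 1 (tell()): offset=0
After 2 (seek(0, SET)): offset=0
After 3 (read(1)): returned 'A', offset=1
After 4 (seek(16, SET)): offset=16
After 5 (read(3)): returned 'THR', offset=19
After 6 (read(8)): returned 'H', offset=20
After 7 (read(1)): returned '', offset=20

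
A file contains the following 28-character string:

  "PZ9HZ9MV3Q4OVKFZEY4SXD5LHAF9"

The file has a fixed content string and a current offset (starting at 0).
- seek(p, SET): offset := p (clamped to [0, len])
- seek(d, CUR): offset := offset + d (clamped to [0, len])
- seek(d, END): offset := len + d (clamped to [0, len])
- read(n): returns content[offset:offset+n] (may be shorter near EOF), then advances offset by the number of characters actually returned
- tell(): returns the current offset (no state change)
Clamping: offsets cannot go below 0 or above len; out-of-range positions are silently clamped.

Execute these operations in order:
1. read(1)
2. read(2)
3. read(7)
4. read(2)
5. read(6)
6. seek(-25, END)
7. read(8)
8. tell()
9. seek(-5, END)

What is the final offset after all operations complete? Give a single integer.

Answer: 23

Derivation:
After 1 (read(1)): returned 'P', offset=1
After 2 (read(2)): returned 'Z9', offset=3
After 3 (read(7)): returned 'HZ9MV3Q', offset=10
After 4 (read(2)): returned '4O', offset=12
After 5 (read(6)): returned 'VKFZEY', offset=18
After 6 (seek(-25, END)): offset=3
After 7 (read(8)): returned 'HZ9MV3Q4', offset=11
After 8 (tell()): offset=11
After 9 (seek(-5, END)): offset=23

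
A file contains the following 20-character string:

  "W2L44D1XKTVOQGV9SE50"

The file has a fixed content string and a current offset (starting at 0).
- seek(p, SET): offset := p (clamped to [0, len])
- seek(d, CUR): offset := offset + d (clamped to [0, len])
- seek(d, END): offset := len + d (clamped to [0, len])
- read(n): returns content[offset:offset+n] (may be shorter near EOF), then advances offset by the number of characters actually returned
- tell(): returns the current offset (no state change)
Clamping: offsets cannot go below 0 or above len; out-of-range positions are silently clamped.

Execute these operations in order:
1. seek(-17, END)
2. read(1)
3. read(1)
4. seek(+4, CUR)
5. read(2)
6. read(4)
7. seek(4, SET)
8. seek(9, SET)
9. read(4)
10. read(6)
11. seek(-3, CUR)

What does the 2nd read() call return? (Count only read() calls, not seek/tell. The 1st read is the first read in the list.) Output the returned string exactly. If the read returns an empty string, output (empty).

Answer: 4

Derivation:
After 1 (seek(-17, END)): offset=3
After 2 (read(1)): returned '4', offset=4
After 3 (read(1)): returned '4', offset=5
After 4 (seek(+4, CUR)): offset=9
After 5 (read(2)): returned 'TV', offset=11
After 6 (read(4)): returned 'OQGV', offset=15
After 7 (seek(4, SET)): offset=4
After 8 (seek(9, SET)): offset=9
After 9 (read(4)): returned 'TVOQ', offset=13
After 10 (read(6)): returned 'GV9SE5', offset=19
After 11 (seek(-3, CUR)): offset=16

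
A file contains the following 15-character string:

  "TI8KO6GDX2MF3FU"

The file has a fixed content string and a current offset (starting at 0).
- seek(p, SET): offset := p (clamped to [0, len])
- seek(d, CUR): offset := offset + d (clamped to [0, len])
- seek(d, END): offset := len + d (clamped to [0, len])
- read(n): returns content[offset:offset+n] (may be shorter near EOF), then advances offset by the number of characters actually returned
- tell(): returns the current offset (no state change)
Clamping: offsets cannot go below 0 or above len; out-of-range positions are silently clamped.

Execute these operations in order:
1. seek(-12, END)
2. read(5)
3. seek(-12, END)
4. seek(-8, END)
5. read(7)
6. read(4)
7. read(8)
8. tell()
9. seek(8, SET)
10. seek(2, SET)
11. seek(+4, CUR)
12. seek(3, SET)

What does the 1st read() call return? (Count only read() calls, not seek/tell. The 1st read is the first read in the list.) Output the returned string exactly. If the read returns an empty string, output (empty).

After 1 (seek(-12, END)): offset=3
After 2 (read(5)): returned 'KO6GD', offset=8
After 3 (seek(-12, END)): offset=3
After 4 (seek(-8, END)): offset=7
After 5 (read(7)): returned 'DX2MF3F', offset=14
After 6 (read(4)): returned 'U', offset=15
After 7 (read(8)): returned '', offset=15
After 8 (tell()): offset=15
After 9 (seek(8, SET)): offset=8
After 10 (seek(2, SET)): offset=2
After 11 (seek(+4, CUR)): offset=6
After 12 (seek(3, SET)): offset=3

Answer: KO6GD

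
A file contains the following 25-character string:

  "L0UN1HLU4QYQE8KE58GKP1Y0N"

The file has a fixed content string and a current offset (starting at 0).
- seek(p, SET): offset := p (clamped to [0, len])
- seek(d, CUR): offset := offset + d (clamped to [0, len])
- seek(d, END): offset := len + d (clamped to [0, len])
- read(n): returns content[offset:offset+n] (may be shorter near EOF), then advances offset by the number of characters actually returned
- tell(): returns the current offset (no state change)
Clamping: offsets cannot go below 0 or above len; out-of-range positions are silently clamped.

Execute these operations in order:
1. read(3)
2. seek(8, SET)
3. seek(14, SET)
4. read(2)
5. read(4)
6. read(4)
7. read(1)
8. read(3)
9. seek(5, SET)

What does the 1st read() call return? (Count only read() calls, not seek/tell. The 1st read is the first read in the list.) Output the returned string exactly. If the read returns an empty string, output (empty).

Answer: L0U

Derivation:
After 1 (read(3)): returned 'L0U', offset=3
After 2 (seek(8, SET)): offset=8
After 3 (seek(14, SET)): offset=14
After 4 (read(2)): returned 'KE', offset=16
After 5 (read(4)): returned '58GK', offset=20
After 6 (read(4)): returned 'P1Y0', offset=24
After 7 (read(1)): returned 'N', offset=25
After 8 (read(3)): returned '', offset=25
After 9 (seek(5, SET)): offset=5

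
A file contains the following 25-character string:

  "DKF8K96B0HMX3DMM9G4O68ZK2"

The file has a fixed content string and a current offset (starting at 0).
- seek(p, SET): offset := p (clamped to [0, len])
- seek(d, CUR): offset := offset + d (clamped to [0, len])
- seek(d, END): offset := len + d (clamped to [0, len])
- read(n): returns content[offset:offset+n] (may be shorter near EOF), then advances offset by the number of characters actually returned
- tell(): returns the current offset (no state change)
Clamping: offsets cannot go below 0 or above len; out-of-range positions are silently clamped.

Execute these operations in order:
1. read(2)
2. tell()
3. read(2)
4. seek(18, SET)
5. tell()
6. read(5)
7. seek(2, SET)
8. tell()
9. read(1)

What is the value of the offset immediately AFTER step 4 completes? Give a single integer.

Answer: 18

Derivation:
After 1 (read(2)): returned 'DK', offset=2
After 2 (tell()): offset=2
After 3 (read(2)): returned 'F8', offset=4
After 4 (seek(18, SET)): offset=18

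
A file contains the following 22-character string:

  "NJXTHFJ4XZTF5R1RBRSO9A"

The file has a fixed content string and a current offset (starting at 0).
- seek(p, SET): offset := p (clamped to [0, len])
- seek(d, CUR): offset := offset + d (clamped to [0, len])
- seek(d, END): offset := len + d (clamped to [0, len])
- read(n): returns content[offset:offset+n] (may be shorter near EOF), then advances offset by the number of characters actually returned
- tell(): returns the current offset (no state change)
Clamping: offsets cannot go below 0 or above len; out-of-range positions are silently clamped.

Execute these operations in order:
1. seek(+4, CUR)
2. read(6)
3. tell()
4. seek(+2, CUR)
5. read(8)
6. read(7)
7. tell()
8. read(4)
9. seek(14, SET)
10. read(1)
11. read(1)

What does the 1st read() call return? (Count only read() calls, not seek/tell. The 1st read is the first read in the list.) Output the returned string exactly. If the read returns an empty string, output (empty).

Answer: HFJ4XZ

Derivation:
After 1 (seek(+4, CUR)): offset=4
After 2 (read(6)): returned 'HFJ4XZ', offset=10
After 3 (tell()): offset=10
After 4 (seek(+2, CUR)): offset=12
After 5 (read(8)): returned '5R1RBRSO', offset=20
After 6 (read(7)): returned '9A', offset=22
After 7 (tell()): offset=22
After 8 (read(4)): returned '', offset=22
After 9 (seek(14, SET)): offset=14
After 10 (read(1)): returned '1', offset=15
After 11 (read(1)): returned 'R', offset=16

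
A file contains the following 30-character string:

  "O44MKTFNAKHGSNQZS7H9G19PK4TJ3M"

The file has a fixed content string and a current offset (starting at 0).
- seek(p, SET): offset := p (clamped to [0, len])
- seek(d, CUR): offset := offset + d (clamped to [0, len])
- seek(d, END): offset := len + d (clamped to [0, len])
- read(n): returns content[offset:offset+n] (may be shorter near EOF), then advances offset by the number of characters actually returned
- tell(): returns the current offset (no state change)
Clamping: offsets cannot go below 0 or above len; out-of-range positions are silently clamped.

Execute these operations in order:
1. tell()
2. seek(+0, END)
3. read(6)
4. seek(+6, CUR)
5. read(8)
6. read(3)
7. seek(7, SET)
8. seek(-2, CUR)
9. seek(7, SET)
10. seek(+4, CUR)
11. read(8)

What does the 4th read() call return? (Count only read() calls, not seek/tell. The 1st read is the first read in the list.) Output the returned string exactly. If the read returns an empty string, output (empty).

After 1 (tell()): offset=0
After 2 (seek(+0, END)): offset=30
After 3 (read(6)): returned '', offset=30
After 4 (seek(+6, CUR)): offset=30
After 5 (read(8)): returned '', offset=30
After 6 (read(3)): returned '', offset=30
After 7 (seek(7, SET)): offset=7
After 8 (seek(-2, CUR)): offset=5
After 9 (seek(7, SET)): offset=7
After 10 (seek(+4, CUR)): offset=11
After 11 (read(8)): returned 'GSNQZS7H', offset=19

Answer: GSNQZS7H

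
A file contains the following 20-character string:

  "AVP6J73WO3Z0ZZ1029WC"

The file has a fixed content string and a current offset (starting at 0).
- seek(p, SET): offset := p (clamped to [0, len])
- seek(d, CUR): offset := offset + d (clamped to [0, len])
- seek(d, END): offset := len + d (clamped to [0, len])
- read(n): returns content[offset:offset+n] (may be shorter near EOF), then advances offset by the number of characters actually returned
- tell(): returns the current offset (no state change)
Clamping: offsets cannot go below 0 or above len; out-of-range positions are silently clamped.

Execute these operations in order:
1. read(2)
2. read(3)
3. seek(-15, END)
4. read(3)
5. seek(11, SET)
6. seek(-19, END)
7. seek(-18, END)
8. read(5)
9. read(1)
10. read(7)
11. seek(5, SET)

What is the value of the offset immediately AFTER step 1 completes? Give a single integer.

After 1 (read(2)): returned 'AV', offset=2

Answer: 2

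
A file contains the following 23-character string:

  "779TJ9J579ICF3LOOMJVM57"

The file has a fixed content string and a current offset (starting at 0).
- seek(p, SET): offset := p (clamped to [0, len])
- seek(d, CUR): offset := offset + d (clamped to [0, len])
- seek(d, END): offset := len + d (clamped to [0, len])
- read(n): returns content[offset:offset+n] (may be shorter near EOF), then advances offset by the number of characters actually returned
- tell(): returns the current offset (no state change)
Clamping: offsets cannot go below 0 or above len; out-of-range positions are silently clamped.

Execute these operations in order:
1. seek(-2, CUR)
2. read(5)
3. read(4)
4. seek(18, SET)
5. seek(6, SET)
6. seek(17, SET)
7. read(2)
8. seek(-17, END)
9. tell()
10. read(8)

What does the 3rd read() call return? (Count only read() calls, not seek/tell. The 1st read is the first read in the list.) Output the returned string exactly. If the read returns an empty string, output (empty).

Answer: MJ

Derivation:
After 1 (seek(-2, CUR)): offset=0
After 2 (read(5)): returned '779TJ', offset=5
After 3 (read(4)): returned '9J57', offset=9
After 4 (seek(18, SET)): offset=18
After 5 (seek(6, SET)): offset=6
After 6 (seek(17, SET)): offset=17
After 7 (read(2)): returned 'MJ', offset=19
After 8 (seek(-17, END)): offset=6
After 9 (tell()): offset=6
After 10 (read(8)): returned 'J579ICF3', offset=14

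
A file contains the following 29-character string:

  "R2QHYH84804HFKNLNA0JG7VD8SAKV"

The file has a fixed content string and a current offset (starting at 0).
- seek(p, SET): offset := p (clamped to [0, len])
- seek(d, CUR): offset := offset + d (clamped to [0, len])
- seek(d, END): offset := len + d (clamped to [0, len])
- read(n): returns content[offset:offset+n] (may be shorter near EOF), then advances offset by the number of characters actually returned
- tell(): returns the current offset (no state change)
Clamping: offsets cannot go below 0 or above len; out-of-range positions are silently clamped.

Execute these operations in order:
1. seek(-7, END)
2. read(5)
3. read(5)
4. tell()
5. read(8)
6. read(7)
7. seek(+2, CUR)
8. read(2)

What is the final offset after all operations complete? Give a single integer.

After 1 (seek(-7, END)): offset=22
After 2 (read(5)): returned 'VD8SA', offset=27
After 3 (read(5)): returned 'KV', offset=29
After 4 (tell()): offset=29
After 5 (read(8)): returned '', offset=29
After 6 (read(7)): returned '', offset=29
After 7 (seek(+2, CUR)): offset=29
After 8 (read(2)): returned '', offset=29

Answer: 29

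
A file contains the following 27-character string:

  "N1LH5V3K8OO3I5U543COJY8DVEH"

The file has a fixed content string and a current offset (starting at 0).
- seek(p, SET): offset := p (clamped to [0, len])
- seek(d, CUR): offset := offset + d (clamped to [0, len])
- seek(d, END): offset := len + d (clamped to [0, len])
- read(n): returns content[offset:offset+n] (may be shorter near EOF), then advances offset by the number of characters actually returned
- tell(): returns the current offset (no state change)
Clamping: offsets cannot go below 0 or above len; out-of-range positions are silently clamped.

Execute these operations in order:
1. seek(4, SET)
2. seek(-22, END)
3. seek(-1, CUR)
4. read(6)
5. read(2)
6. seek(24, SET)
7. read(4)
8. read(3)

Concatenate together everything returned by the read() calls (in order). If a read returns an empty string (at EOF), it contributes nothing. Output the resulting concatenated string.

Answer: 5V3K8OO3VEH

Derivation:
After 1 (seek(4, SET)): offset=4
After 2 (seek(-22, END)): offset=5
After 3 (seek(-1, CUR)): offset=4
After 4 (read(6)): returned '5V3K8O', offset=10
After 5 (read(2)): returned 'O3', offset=12
After 6 (seek(24, SET)): offset=24
After 7 (read(4)): returned 'VEH', offset=27
After 8 (read(3)): returned '', offset=27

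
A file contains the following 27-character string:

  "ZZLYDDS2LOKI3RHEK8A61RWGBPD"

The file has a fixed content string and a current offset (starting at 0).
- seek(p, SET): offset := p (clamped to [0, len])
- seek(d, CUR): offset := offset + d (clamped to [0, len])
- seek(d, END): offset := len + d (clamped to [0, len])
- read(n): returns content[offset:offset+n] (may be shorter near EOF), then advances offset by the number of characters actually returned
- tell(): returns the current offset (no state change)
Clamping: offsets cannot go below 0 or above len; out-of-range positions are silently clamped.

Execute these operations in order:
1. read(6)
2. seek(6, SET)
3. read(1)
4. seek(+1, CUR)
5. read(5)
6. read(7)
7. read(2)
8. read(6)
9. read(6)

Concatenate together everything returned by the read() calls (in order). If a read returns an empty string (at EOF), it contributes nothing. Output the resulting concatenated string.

After 1 (read(6)): returned 'ZZLYDD', offset=6
After 2 (seek(6, SET)): offset=6
After 3 (read(1)): returned 'S', offset=7
After 4 (seek(+1, CUR)): offset=8
After 5 (read(5)): returned 'LOKI3', offset=13
After 6 (read(7)): returned 'RHEK8A6', offset=20
After 7 (read(2)): returned '1R', offset=22
After 8 (read(6)): returned 'WGBPD', offset=27
After 9 (read(6)): returned '', offset=27

Answer: ZZLYDDSLOKI3RHEK8A61RWGBPD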